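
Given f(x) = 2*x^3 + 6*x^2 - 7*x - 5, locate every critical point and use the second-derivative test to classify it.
f'(x) = 6*x^2 + 12*x - 7

Solve f'(x) = 0:
  6*x^2 + 12*x - 7 = 0 has no rational roots; quadratic formula: x = (-12 ± √312)/12.
  ⇒ x = -sqrt(78)/6 - 1 ≈ -2.4720, -1 + sqrt(78)/6 ≈ 0.4720

f''(x) = 12*x + 12
Second-derivative test at each critical point:
  f''(-2.4720) = -17.6635 < 0 → local maximum
  f''(0.4720) = 17.6635 > 0 → local minimum

Critical points: x = -sqrt(78)/6 - 1 ≈ -2.4720 (local maximum); x = -1 + sqrt(78)/6 ≈ 0.4720 (local minimum)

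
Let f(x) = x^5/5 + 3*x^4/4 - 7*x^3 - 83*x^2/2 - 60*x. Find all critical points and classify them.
f'(x) = x^4 + 3*x^3 - 21*x^2 - 83*x - 60

Solve f'(x) = 0:
  Factor: x^4 + 3*x^3 - 21*x^2 - 83*x - 60 = (x - 5)*(x + 1)*(x + 3)*(x + 4) = 0.
  ⇒ x = -4, -3, -1, 5

f''(x) = 4*x^3 + 9*x^2 - 42*x - 83
Second-derivative test at each critical point:
  f''(-4) = -27 < 0 → local maximum
  f''(-3) = 16 > 0 → local minimum
  f''(-1) = -36 < 0 → local maximum
  f''(5) = 432 > 0 → local minimum

Critical points: x = -4 (local maximum); x = -3 (local minimum); x = -1 (local maximum); x = 5 (local minimum)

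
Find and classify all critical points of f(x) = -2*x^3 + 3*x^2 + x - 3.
f'(x) = -6*x^2 + 6*x + 1

Solve f'(x) = 0:
  6*x^2 - 6*x - 1 = 0 has no rational roots; quadratic formula: x = (6 ± √60)/12.
  ⇒ x = 1/2 - sqrt(15)/6 ≈ -0.1455, 1/2 + sqrt(15)/6 ≈ 1.1455

f''(x) = 6 - 12*x
Second-derivative test at each critical point:
  f''(-0.1455) = 7.7460 > 0 → local minimum
  f''(1.1455) = -7.7460 < 0 → local maximum

Critical points: x = 1/2 - sqrt(15)/6 ≈ -0.1455 (local minimum); x = 1/2 + sqrt(15)/6 ≈ 1.1455 (local maximum)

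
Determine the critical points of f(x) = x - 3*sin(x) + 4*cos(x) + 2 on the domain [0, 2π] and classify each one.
f'(x) = -4*sin(x) - 3*cos(x) + 1

Solve f'(x) = 0 on [0, 2π]:
  f'(x) = 0 ⇔ -4*sin(x) - 3*cos(x) = -1. Write the left side as R·cos(x + φ) with R = √((-3)² + 4²) = 5, cos φ = -3/5, sin φ = 4/5; then cos(x + φ) = -1/5. Solve for x and keep the solutions lying in [0, 2π].
  ⇒ x = atan((4 + 6*sqrt(6))/(3 - 8*sqrt(6))) + pi ≈ 2.2967, atan((4 - 6*sqrt(6))/(3 + 8*sqrt(6))) + 2*pi ≈ 5.8410

f''(x) = 3*sin(x) - 4*cos(x)
Second-derivative test at each critical point:
  f''(2.2967) = 4.8990 > 0 → local minimum
  f''(5.8410) = -4.8990 < 0 → local maximum

Critical points: x = atan((4 + 6*sqrt(6))/(3 - 8*sqrt(6))) + pi ≈ 2.2967 (local minimum); x = atan((4 - 6*sqrt(6))/(3 + 8*sqrt(6))) + 2*pi ≈ 5.8410 (local maximum)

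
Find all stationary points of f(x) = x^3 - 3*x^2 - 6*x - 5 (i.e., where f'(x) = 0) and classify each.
f'(x) = 3*x^2 - 6*x - 6

Solve f'(x) = 0:
  Factor: 3*x^2 - 6*x - 6 = 3*(x^2 - 2*x - 2); x^2 - 2*x - 2 = 0 has no rational roots; quadratic formula: x = (2 ± √12)/2.
  ⇒ x = 1 - sqrt(3) ≈ -0.7321, 1 + sqrt(3) ≈ 2.7321

f''(x) = 6*x - 6
Second-derivative test at each critical point:
  f''(-0.7321) = -10.3923 < 0 → local maximum
  f''(2.7321) = 10.3923 > 0 → local minimum

Critical points: x = 1 - sqrt(3) ≈ -0.7321 (local maximum); x = 1 + sqrt(3) ≈ 2.7321 (local minimum)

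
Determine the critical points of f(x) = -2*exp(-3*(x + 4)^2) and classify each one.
f'(x) = 12*(x + 4)*exp(-3*(x + 4)^2)

Solve f'(x) = 0:
  f'(x) = (12*x + 48)·exp(-3*(x + 4)^2) and exp(-3*(x + 4)^2) > 0 for every x, so f'(x) = 0 ⇔ 12*x + 48 = 0.
  Factor: 12*x + 48 = 12*(x + 4) = 0.
  ⇒ x = -4

f''(x) = 12*(1 - 6*(x + 4)^2)*exp(-3*(x + 4)^2)
Second-derivative test at each critical point:
  f''(-4) = 12 > 0 → local minimum

Critical points: x = -4 (local minimum)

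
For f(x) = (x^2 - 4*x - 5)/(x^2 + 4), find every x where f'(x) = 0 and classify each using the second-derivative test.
f'(x) = 2*(2*x^2 + 9*x - 8)/(x^4 + 8*x^2 + 16)

Solve f'(x) = 0:
  f'(x) = 2*(2*x^2 + 9*x - 8)/(x^2 + 4)^2; the denominator is positive wherever f is defined, so f'(x) = 0 ⇔ 4*x^2 + 18*x - 16 = 0.
  Factor: 4*x^2 + 18*x - 16 = 2*(2*x^2 + 9*x - 8); 2*x^2 + 9*x - 8 = 0 has no rational roots; quadratic formula: x = (-9 ± √145)/4.
  ⇒ x = -sqrt(145)/4 - 9/4 ≈ -5.2604, -9/4 + sqrt(145)/4 ≈ 0.7604

f''(x) = 2*(-4*x^3 - 27*x^2 + 48*x + 36)/(x^6 + 12*x^4 + 48*x^2 + 64)
Second-derivative test at each critical point:
  f''(-5.2604) = -0.0240 < 0 → local maximum
  f''(0.7604) = 1.1490 > 0 → local minimum

Critical points: x = -sqrt(145)/4 - 9/4 ≈ -5.2604 (local maximum); x = -9/4 + sqrt(145)/4 ≈ 0.7604 (local minimum)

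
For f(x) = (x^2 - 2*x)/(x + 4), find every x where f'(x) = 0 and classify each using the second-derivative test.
f'(x) = (x^2 + 8*x - 8)/(x^2 + 8*x + 16)

Solve f'(x) = 0:
  f'(x) = (x^2 + 8*x - 8)/(x + 4)^2; the denominator is positive wherever f is defined, so f'(x) = 0 ⇔ x^2 + 8*x - 8 = 0.
  x^2 + 8*x - 8 = 0 has no rational roots; quadratic formula: x = (-8 ± √96)/2.
  ⇒ x = -2*sqrt(6) - 4 ≈ -8.8990, -4 + 2*sqrt(6) ≈ 0.8990

f''(x) = 48/(x^3 + 12*x^2 + 48*x + 64)
Second-derivative test at each critical point:
  f''(-8.8990) = -0.4082 < 0 → local maximum
  f''(0.8990) = 0.4082 > 0 → local minimum

Critical points: x = -2*sqrt(6) - 4 ≈ -8.8990 (local maximum); x = -4 + 2*sqrt(6) ≈ 0.8990 (local minimum)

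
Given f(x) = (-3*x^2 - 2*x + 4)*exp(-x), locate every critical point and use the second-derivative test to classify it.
f'(x) = (3*x^2 - 4*x - 6)*exp(-x)

Solve f'(x) = 0:
  f'(x) = (3*x^2 - 4*x - 6)·exp(-x) and exp(-x) > 0 for every x, so f'(x) = 0 ⇔ 3*x^2 - 4*x - 6 = 0.
  3*x^2 - 4*x - 6 = 0 has no rational roots; quadratic formula: x = (4 ± √88)/6.
  ⇒ x = 2/3 - sqrt(22)/3 ≈ -0.8968, 2/3 + sqrt(22)/3 ≈ 2.2301

f''(x) = (-3*x^2 + 10*x + 2)*exp(-x)
Second-derivative test at each critical point:
  f''(-0.8968) = -22.9995 < 0 → local maximum
  f''(2.2301) = 1.0086 > 0 → local minimum

Critical points: x = 2/3 - sqrt(22)/3 ≈ -0.8968 (local maximum); x = 2/3 + sqrt(22)/3 ≈ 2.2301 (local minimum)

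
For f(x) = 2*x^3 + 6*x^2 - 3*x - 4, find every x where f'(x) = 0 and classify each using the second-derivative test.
f'(x) = 6*x^2 + 12*x - 3

Solve f'(x) = 0:
  Factor: 6*x^2 + 12*x - 3 = 3*(2*x^2 + 4*x - 1); 2*x^2 + 4*x - 1 = 0 has no rational roots; quadratic formula: x = (-4 ± √24)/4.
  ⇒ x = -sqrt(6)/2 - 1 ≈ -2.2247, -1 + sqrt(6)/2 ≈ 0.2247

f''(x) = 12*x + 12
Second-derivative test at each critical point:
  f''(-2.2247) = -14.6969 < 0 → local maximum
  f''(0.2247) = 14.6969 > 0 → local minimum

Critical points: x = -sqrt(6)/2 - 1 ≈ -2.2247 (local maximum); x = -1 + sqrt(6)/2 ≈ 0.2247 (local minimum)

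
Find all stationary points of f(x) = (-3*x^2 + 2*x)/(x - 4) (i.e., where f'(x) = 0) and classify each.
f'(x) = (-3*x^2 + 24*x - 8)/(x^2 - 8*x + 16)

Solve f'(x) = 0:
  f'(x) = -(3*x^2 - 24*x + 8)/(x - 4)^2; the denominator is positive wherever f is defined, so f'(x) = 0 ⇔ -3*x^2 + 24*x - 8 = 0.
  3*x^2 - 24*x + 8 = 0 has no rational roots; quadratic formula: x = (24 ± √480)/6.
  ⇒ x = 4 - 2*sqrt(30)/3 ≈ 0.3485, 2*sqrt(30)/3 + 4 ≈ 7.6515

f''(x) = -80/(x^3 - 12*x^2 + 48*x - 64)
Second-derivative test at each critical point:
  f''(0.3485) = 1.6432 > 0 → local minimum
  f''(7.6515) = -1.6432 < 0 → local maximum

Critical points: x = 4 - 2*sqrt(30)/3 ≈ 0.3485 (local minimum); x = 2*sqrt(30)/3 + 4 ≈ 7.6515 (local maximum)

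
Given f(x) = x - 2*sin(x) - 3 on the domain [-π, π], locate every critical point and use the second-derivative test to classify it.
f'(x) = 1 - 2*cos(x)

Solve f'(x) = 0 on [-π, π]:
  f'(x) = 0 ⇔ cos(x) = 1/2, i.e. x = ±arccos(1/2) + 2nπ; keep the solutions lying in [-π, π].
  ⇒ x = -pi/3 ≈ -1.0472, pi/3 ≈ 1.0472

f''(x) = 2*sin(x)
Second-derivative test at each critical point:
  f''(-1.0472) = -1.7321 < 0 → local maximum
  f''(1.0472) = 1.7321 > 0 → local minimum

Critical points: x = -pi/3 ≈ -1.0472 (local maximum); x = pi/3 ≈ 1.0472 (local minimum)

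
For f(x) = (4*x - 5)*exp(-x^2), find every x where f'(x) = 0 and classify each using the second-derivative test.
f'(x) = 2*(-x*(4*x - 5) + 2)*exp(-x^2)

Solve f'(x) = 0:
  f'(x) = (-8*x^2 + 10*x + 4)·exp(-x^2) and exp(-x^2) > 0 for every x, so f'(x) = 0 ⇔ -8*x^2 + 10*x + 4 = 0.
  Factor: -8*x^2 + 10*x + 4 = -2*(4*x^2 - 5*x - 2); 4*x^2 - 5*x - 2 = 0 has no rational roots; quadratic formula: x = (5 ± √57)/8.
  ⇒ x = 5/8 - sqrt(57)/8 ≈ -0.3187, 5/8 + sqrt(57)/8 ≈ 1.5687

f''(x) = 2*(2*x^2*(4*x - 5) - 12*x + 5)*exp(-x^2)
Second-derivative test at each critical point:
  f''(-0.3187) = 13.6411 > 0 → local minimum
  f''(1.5687) = -1.2889 < 0 → local maximum

Critical points: x = 5/8 - sqrt(57)/8 ≈ -0.3187 (local minimum); x = 5/8 + sqrt(57)/8 ≈ 1.5687 (local maximum)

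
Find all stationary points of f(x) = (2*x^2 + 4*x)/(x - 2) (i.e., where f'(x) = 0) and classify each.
f'(x) = 2*(x^2 - 4*x - 4)/(x^2 - 4*x + 4)

Solve f'(x) = 0:
  f'(x) = 2*(x^2 - 4*x - 4)/(x - 2)^2; the denominator is positive wherever f is defined, so f'(x) = 0 ⇔ 2*x^2 - 8*x - 8 = 0.
  Factor: 2*x^2 - 8*x - 8 = 2*(x^2 - 4*x - 4); x^2 - 4*x - 4 = 0 has no rational roots; quadratic formula: x = (4 ± √32)/2.
  ⇒ x = 2 - 2*sqrt(2) ≈ -0.8284, 2 + 2*sqrt(2) ≈ 4.8284

f''(x) = 32/(x^3 - 6*x^2 + 12*x - 8)
Second-derivative test at each critical point:
  f''(-0.8284) = -1.4142 < 0 → local maximum
  f''(4.8284) = 1.4142 > 0 → local minimum

Critical points: x = 2 - 2*sqrt(2) ≈ -0.8284 (local maximum); x = 2 + 2*sqrt(2) ≈ 4.8284 (local minimum)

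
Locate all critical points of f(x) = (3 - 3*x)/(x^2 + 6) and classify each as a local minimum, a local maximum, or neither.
f'(x) = 3*(-x^2 + 2*x*(x - 1) - 6)/(x^2 + 6)^2

Solve f'(x) = 0:
  f'(x) = 3*(x^2 - 2*x - 6)/(x^2 + 6)^2; the denominator is positive wherever f is defined, so f'(x) = 0 ⇔ 3*x^2 - 6*x - 18 = 0.
  Factor: 3*x^2 - 6*x - 18 = 3*(x^2 - 2*x - 6); x^2 - 2*x - 6 = 0 has no rational roots; quadratic formula: x = (2 ± √28)/2.
  ⇒ x = 1 - sqrt(7) ≈ -1.6458, 1 + sqrt(7) ≈ 3.6458

f''(x) = 6*(4*x^2*(1 - x) + (3*x - 1)*(x^2 + 6))/(x^2 + 6)^3
Second-derivative test at each critical point:
  f''(-1.6458) = -0.2093 < 0 → local maximum
  f''(3.6458) = 0.0427 > 0 → local minimum

Critical points: x = 1 - sqrt(7) ≈ -1.6458 (local maximum); x = 1 + sqrt(7) ≈ 3.6458 (local minimum)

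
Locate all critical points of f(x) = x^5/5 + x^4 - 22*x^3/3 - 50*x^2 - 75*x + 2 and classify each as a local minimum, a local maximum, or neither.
f'(x) = x^4 + 4*x^3 - 22*x^2 - 100*x - 75

Solve f'(x) = 0:
  Factor: x^4 + 4*x^3 - 22*x^2 - 100*x - 75 = (x - 5)*(x + 1)*(x + 3)*(x + 5) = 0.
  ⇒ x = -5, -3, -1, 5

f''(x) = 4*x^3 + 12*x^2 - 44*x - 100
Second-derivative test at each critical point:
  f''(-5) = -80 < 0 → local maximum
  f''(-3) = 32 > 0 → local minimum
  f''(-1) = -48 < 0 → local maximum
  f''(5) = 480 > 0 → local minimum

Critical points: x = -5 (local maximum); x = -3 (local minimum); x = -1 (local maximum); x = 5 (local minimum)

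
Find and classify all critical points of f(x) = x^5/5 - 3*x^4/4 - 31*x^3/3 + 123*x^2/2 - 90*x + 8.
f'(x) = x^4 - 3*x^3 - 31*x^2 + 123*x - 90

Solve f'(x) = 0:
  Factor: x^4 - 3*x^3 - 31*x^2 + 123*x - 90 = (x - 5)*(x - 3)*(x - 1)*(x + 6) = 0.
  ⇒ x = -6, 1, 3, 5

f''(x) = 4*x^3 - 9*x^2 - 62*x + 123
Second-derivative test at each critical point:
  f''(-6) = -693 < 0 → local maximum
  f''(1) = 56 > 0 → local minimum
  f''(3) = -36 < 0 → local maximum
  f''(5) = 88 > 0 → local minimum

Critical points: x = -6 (local maximum); x = 1 (local minimum); x = 3 (local maximum); x = 5 (local minimum)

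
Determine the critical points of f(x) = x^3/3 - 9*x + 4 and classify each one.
f'(x) = x^2 - 9

Solve f'(x) = 0:
  Factor: x^2 - 9 = (x - 3)*(x + 3) = 0.
  ⇒ x = -3, 3

f''(x) = 2*x
Second-derivative test at each critical point:
  f''(-3) = -6 < 0 → local maximum
  f''(3) = 6 > 0 → local minimum

Critical points: x = -3 (local maximum); x = 3 (local minimum)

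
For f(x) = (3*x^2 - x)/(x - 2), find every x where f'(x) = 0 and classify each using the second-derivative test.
f'(x) = (3*x^2 - 12*x + 2)/(x^2 - 4*x + 4)

Solve f'(x) = 0:
  f'(x) = (3*x^2 - 12*x + 2)/(x - 2)^2; the denominator is positive wherever f is defined, so f'(x) = 0 ⇔ 3*x^2 - 12*x + 2 = 0.
  3*x^2 - 12*x + 2 = 0 has no rational roots; quadratic formula: x = (12 ± √120)/6.
  ⇒ x = 2 - sqrt(30)/3 ≈ 0.1743, sqrt(30)/3 + 2 ≈ 3.8257

f''(x) = 20/(x^3 - 6*x^2 + 12*x - 8)
Second-derivative test at each critical point:
  f''(0.1743) = -3.2863 < 0 → local maximum
  f''(3.8257) = 3.2863 > 0 → local minimum

Critical points: x = 2 - sqrt(30)/3 ≈ 0.1743 (local maximum); x = sqrt(30)/3 + 2 ≈ 3.8257 (local minimum)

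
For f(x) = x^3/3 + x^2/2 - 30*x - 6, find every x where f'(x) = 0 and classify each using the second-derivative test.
f'(x) = x^2 + x - 30

Solve f'(x) = 0:
  Factor: x^2 + x - 30 = (x - 5)*(x + 6) = 0.
  ⇒ x = -6, 5

f''(x) = 2*x + 1
Second-derivative test at each critical point:
  f''(-6) = -11 < 0 → local maximum
  f''(5) = 11 > 0 → local minimum

Critical points: x = -6 (local maximum); x = 5 (local minimum)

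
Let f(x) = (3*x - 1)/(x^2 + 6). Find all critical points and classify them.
f'(x) = (-3*x^2 + 2*x + 18)/(x^4 + 12*x^2 + 36)

Solve f'(x) = 0:
  f'(x) = -(3*x^2 - 2*x - 18)/(x^2 + 6)^2; the denominator is positive wherever f is defined, so f'(x) = 0 ⇔ -3*x^2 + 2*x + 18 = 0.
  3*x^2 - 2*x - 18 = 0 has no rational roots; quadratic formula: x = (2 ± √220)/6.
  ⇒ x = 1/3 - sqrt(55)/3 ≈ -2.1387, 1/3 + sqrt(55)/3 ≈ 2.8054

f''(x) = 2*(4*x^2*(3*x - 1) + (1 - 9*x)*(x^2 + 6))/(x^2 + 6)^3
Second-derivative test at each critical point:
  f''(-2.1387) = 0.1327 > 0 → local minimum
  f''(2.8054) = -0.0771 < 0 → local maximum

Critical points: x = 1/3 - sqrt(55)/3 ≈ -2.1387 (local minimum); x = 1/3 + sqrt(55)/3 ≈ 2.8054 (local maximum)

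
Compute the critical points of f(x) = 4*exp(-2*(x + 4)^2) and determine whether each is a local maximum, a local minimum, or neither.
f'(x) = 16*(-x - 4)*exp(-2*(x + 4)^2)

Solve f'(x) = 0:
  f'(x) = (-16*x - 64)·exp(-2*(x + 4)^2) and exp(-2*(x + 4)^2) > 0 for every x, so f'(x) = 0 ⇔ -16*x - 64 = 0.
  Factor: -16*x - 64 = -16*(x + 4) = 0.
  ⇒ x = -4

f''(x) = 16*(4*(x + 4)^2 - 1)*exp(-2*(x + 4)^2)
Second-derivative test at each critical point:
  f''(-4) = -16 < 0 → local maximum

Critical points: x = -4 (local maximum)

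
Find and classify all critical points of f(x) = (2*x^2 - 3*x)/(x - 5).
f'(x) = (2*x^2 - 20*x + 15)/(x^2 - 10*x + 25)

Solve f'(x) = 0:
  f'(x) = (2*x^2 - 20*x + 15)/(x - 5)^2; the denominator is positive wherever f is defined, so f'(x) = 0 ⇔ 2*x^2 - 20*x + 15 = 0.
  2*x^2 - 20*x + 15 = 0 has no rational roots; quadratic formula: x = (20 ± √280)/4.
  ⇒ x = 5 - sqrt(70)/2 ≈ 0.8167, sqrt(70)/2 + 5 ≈ 9.1833

f''(x) = 70/(x^3 - 15*x^2 + 75*x - 125)
Second-derivative test at each critical point:
  f''(0.8167) = -0.9562 < 0 → local maximum
  f''(9.1833) = 0.9562 > 0 → local minimum

Critical points: x = 5 - sqrt(70)/2 ≈ 0.8167 (local maximum); x = sqrt(70)/2 + 5 ≈ 9.1833 (local minimum)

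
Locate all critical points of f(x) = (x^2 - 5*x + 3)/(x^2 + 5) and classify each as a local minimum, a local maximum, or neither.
f'(x) = (5*x^2 + 4*x - 25)/(x^4 + 10*x^2 + 25)

Solve f'(x) = 0:
  f'(x) = (5*x^2 + 4*x - 25)/(x^2 + 5)^2; the denominator is positive wherever f is defined, so f'(x) = 0 ⇔ 5*x^2 + 4*x - 25 = 0.
  5*x^2 + 4*x - 25 = 0 has no rational roots; quadratic formula: x = (-4 ± √516)/10.
  ⇒ x = -sqrt(129)/5 - 2/5 ≈ -2.6716, -2/5 + sqrt(129)/5 ≈ 1.8716

f''(x) = 2*(-5*x^3 - 6*x^2 + 75*x + 10)/(x^6 + 15*x^4 + 75*x^2 + 125)
Second-derivative test at each critical point:
  f''(-2.6716) = -0.1542 < 0 → local maximum
  f''(1.8716) = 0.3142 > 0 → local minimum

Critical points: x = -sqrt(129)/5 - 2/5 ≈ -2.6716 (local maximum); x = -2/5 + sqrt(129)/5 ≈ 1.8716 (local minimum)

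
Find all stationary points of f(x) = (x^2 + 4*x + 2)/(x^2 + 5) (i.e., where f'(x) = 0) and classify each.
f'(x) = 2*(-2*x^2 + 3*x + 10)/(x^4 + 10*x^2 + 25)

Solve f'(x) = 0:
  f'(x) = -2*(2*x^2 - 3*x - 10)/(x^2 + 5)^2; the denominator is positive wherever f is defined, so f'(x) = 0 ⇔ -4*x^2 + 6*x + 20 = 0.
  Factor: -4*x^2 + 6*x + 20 = -2*(2*x^2 - 3*x - 10); 2*x^2 - 3*x - 10 = 0 has no rational roots; quadratic formula: x = (3 ± √89)/4.
  ⇒ x = 3/4 - sqrt(89)/4 ≈ -1.6085, 3/4 + sqrt(89)/4 ≈ 3.1085

f''(x) = 2*(4*x^3 - 9*x^2 - 60*x + 15)/(x^6 + 15*x^4 + 75*x^2 + 125)
Second-derivative test at each critical point:
  f''(-1.6085) = 0.3278 > 0 → local minimum
  f''(3.1085) = -0.0878 < 0 → local maximum

Critical points: x = 3/4 - sqrt(89)/4 ≈ -1.6085 (local minimum); x = 3/4 + sqrt(89)/4 ≈ 3.1085 (local maximum)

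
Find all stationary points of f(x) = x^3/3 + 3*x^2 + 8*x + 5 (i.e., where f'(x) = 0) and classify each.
f'(x) = x^2 + 6*x + 8

Solve f'(x) = 0:
  Factor: x^2 + 6*x + 8 = (x + 2)*(x + 4) = 0.
  ⇒ x = -4, -2

f''(x) = 2*x + 6
Second-derivative test at each critical point:
  f''(-4) = -2 < 0 → local maximum
  f''(-2) = 2 > 0 → local minimum

Critical points: x = -4 (local maximum); x = -2 (local minimum)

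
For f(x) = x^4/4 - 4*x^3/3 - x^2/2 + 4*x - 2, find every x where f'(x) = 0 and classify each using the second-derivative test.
f'(x) = x^3 - 4*x^2 - x + 4

Solve f'(x) = 0:
  Factor: x^3 - 4*x^2 - x + 4 = (x - 4)*(x - 1)*(x + 1) = 0.
  ⇒ x = -1, 1, 4

f''(x) = 3*x^2 - 8*x - 1
Second-derivative test at each critical point:
  f''(-1) = 10 > 0 → local minimum
  f''(1) = -6 < 0 → local maximum
  f''(4) = 15 > 0 → local minimum

Critical points: x = -1 (local minimum); x = 1 (local maximum); x = 4 (local minimum)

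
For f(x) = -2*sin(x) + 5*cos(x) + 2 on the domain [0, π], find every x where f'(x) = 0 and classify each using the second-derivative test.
f'(x) = -5*sin(x) - 2*cos(x)

Solve f'(x) = 0 on [0, π]:
  f'(x) = 0 ⇔ -2*cos(x) = 5*sin(x) ⇔ tan(x) = -2/5, i.e. x = arctan(-2/5) + nπ; keep the solutions lying in [0, π].
  ⇒ x = pi - atan(2/5) ≈ 2.7611

f''(x) = 2*sin(x) - 5*cos(x)
Second-derivative test at each critical point:
  f''(2.7611) = 5.3852 > 0 → local minimum

Critical points: x = pi - atan(2/5) ≈ 2.7611 (local minimum)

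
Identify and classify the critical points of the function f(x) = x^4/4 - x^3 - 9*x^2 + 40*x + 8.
f'(x) = x^3 - 3*x^2 - 18*x + 40

Solve f'(x) = 0:
  Factor: x^3 - 3*x^2 - 18*x + 40 = (x - 5)*(x - 2)*(x + 4) = 0.
  ⇒ x = -4, 2, 5

f''(x) = 3*x^2 - 6*x - 18
Second-derivative test at each critical point:
  f''(-4) = 54 > 0 → local minimum
  f''(2) = -18 < 0 → local maximum
  f''(5) = 27 > 0 → local minimum

Critical points: x = -4 (local minimum); x = 2 (local maximum); x = 5 (local minimum)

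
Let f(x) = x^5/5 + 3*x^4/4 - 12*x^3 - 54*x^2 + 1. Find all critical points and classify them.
f'(x) = x*(x^3 + 3*x^2 - 36*x - 108)

Solve f'(x) = 0:
  Factor: x^4 + 3*x^3 - 36*x^2 - 108*x = x*(x - 6)*(x + 3)*(x + 6) = 0.
  ⇒ x = -6, -3, 0, 6

f''(x) = 4*x^3 + 9*x^2 - 72*x - 108
Second-derivative test at each critical point:
  f''(-6) = -216 < 0 → local maximum
  f''(-3) = 81 > 0 → local minimum
  f''(0) = -108 < 0 → local maximum
  f''(6) = 648 > 0 → local minimum

Critical points: x = -6 (local maximum); x = -3 (local minimum); x = 0 (local maximum); x = 6 (local minimum)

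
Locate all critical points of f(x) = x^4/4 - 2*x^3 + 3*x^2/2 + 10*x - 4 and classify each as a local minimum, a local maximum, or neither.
f'(x) = x^3 - 6*x^2 + 3*x + 10

Solve f'(x) = 0:
  Factor: x^3 - 6*x^2 + 3*x + 10 = (x - 5)*(x - 2)*(x + 1) = 0.
  ⇒ x = -1, 2, 5

f''(x) = 3*x^2 - 12*x + 3
Second-derivative test at each critical point:
  f''(-1) = 18 > 0 → local minimum
  f''(2) = -9 < 0 → local maximum
  f''(5) = 18 > 0 → local minimum

Critical points: x = -1 (local minimum); x = 2 (local maximum); x = 5 (local minimum)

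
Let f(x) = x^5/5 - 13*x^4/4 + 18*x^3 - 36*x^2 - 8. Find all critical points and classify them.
f'(x) = x*(x^3 - 13*x^2 + 54*x - 72)

Solve f'(x) = 0:
  Factor: x^4 - 13*x^3 + 54*x^2 - 72*x = x*(x - 6)*(x - 4)*(x - 3) = 0.
  ⇒ x = 0, 3, 4, 6

f''(x) = 4*x^3 - 39*x^2 + 108*x - 72
Second-derivative test at each critical point:
  f''(0) = -72 < 0 → local maximum
  f''(3) = 9 > 0 → local minimum
  f''(4) = -8 < 0 → local maximum
  f''(6) = 36 > 0 → local minimum

Critical points: x = 0 (local maximum); x = 3 (local minimum); x = 4 (local maximum); x = 6 (local minimum)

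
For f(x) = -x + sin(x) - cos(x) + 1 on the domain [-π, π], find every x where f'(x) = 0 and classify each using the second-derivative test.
f'(x) = sin(x) + cos(x) - 1

Solve f'(x) = 0 on [-π, π]:
  f'(x) = 0 ⇔ sin(x) + cos(x) = 1. Write the left side as R·cos(x + φ) with R = √(1² + (-1)²) = sqrt(2), cos φ = sqrt(2)/2, sin φ = -sqrt(2)/2; then cos(x + φ) = sqrt(2)/2. Solve for x and keep the solutions lying in [-π, π].
  ⇒ x = 0, pi/2 ≈ 1.5708

f''(x) = -sin(x) + cos(x)
Second-derivative test at each critical point:
  f''(0) = 1 > 0 → local minimum
  f''(1.5708) = -1 < 0 → local maximum

Critical points: x = 0 (local minimum); x = pi/2 ≈ 1.5708 (local maximum)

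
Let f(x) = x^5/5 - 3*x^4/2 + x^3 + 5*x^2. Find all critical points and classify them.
f'(x) = x*(x^3 - 6*x^2 + 3*x + 10)

Solve f'(x) = 0:
  Factor: x^4 - 6*x^3 + 3*x^2 + 10*x = x*(x - 5)*(x - 2)*(x + 1) = 0.
  ⇒ x = -1, 0, 2, 5

f''(x) = 4*x^3 - 18*x^2 + 6*x + 10
Second-derivative test at each critical point:
  f''(-1) = -18 < 0 → local maximum
  f''(0) = 10 > 0 → local minimum
  f''(2) = -18 < 0 → local maximum
  f''(5) = 90 > 0 → local minimum

Critical points: x = -1 (local maximum); x = 0 (local minimum); x = 2 (local maximum); x = 5 (local minimum)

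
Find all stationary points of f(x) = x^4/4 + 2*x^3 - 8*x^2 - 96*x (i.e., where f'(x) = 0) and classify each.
f'(x) = x^3 + 6*x^2 - 16*x - 96

Solve f'(x) = 0:
  Factor: x^3 + 6*x^2 - 16*x - 96 = (x - 4)*(x + 4)*(x + 6) = 0.
  ⇒ x = -6, -4, 4

f''(x) = 3*x^2 + 12*x - 16
Second-derivative test at each critical point:
  f''(-6) = 20 > 0 → local minimum
  f''(-4) = -16 < 0 → local maximum
  f''(4) = 80 > 0 → local minimum

Critical points: x = -6 (local minimum); x = -4 (local maximum); x = 4 (local minimum)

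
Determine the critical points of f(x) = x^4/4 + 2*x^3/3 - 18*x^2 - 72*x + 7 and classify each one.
f'(x) = x^3 + 2*x^2 - 36*x - 72

Solve f'(x) = 0:
  Factor: x^3 + 2*x^2 - 36*x - 72 = (x - 6)*(x + 2)*(x + 6) = 0.
  ⇒ x = -6, -2, 6

f''(x) = 3*x^2 + 4*x - 36
Second-derivative test at each critical point:
  f''(-6) = 48 > 0 → local minimum
  f''(-2) = -32 < 0 → local maximum
  f''(6) = 96 > 0 → local minimum

Critical points: x = -6 (local minimum); x = -2 (local maximum); x = 6 (local minimum)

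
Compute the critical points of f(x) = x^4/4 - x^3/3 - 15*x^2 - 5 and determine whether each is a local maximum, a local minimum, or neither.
f'(x) = x*(x^2 - x - 30)

Solve f'(x) = 0:
  Factor: x^3 - x^2 - 30*x = x*(x - 6)*(x + 5) = 0.
  ⇒ x = -5, 0, 6

f''(x) = 3*x^2 - 2*x - 30
Second-derivative test at each critical point:
  f''(-5) = 55 > 0 → local minimum
  f''(0) = -30 < 0 → local maximum
  f''(6) = 66 > 0 → local minimum

Critical points: x = -5 (local minimum); x = 0 (local maximum); x = 6 (local minimum)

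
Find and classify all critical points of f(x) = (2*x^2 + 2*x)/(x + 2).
f'(x) = 2*(x^2 + 4*x + 2)/(x^2 + 4*x + 4)

Solve f'(x) = 0:
  f'(x) = 2*(x^2 + 4*x + 2)/(x + 2)^2; the denominator is positive wherever f is defined, so f'(x) = 0 ⇔ 2*x^2 + 8*x + 4 = 0.
  Factor: 2*x^2 + 8*x + 4 = 2*(x^2 + 4*x + 2); x^2 + 4*x + 2 = 0 has no rational roots; quadratic formula: x = (-4 ± √8)/2.
  ⇒ x = -2 - sqrt(2) ≈ -3.4142, -2 + sqrt(2) ≈ -0.5858

f''(x) = 8/(x^3 + 6*x^2 + 12*x + 8)
Second-derivative test at each critical point:
  f''(-3.4142) = -2.8284 < 0 → local maximum
  f''(-0.5858) = 2.8284 > 0 → local minimum

Critical points: x = -2 - sqrt(2) ≈ -3.4142 (local maximum); x = -2 + sqrt(2) ≈ -0.5858 (local minimum)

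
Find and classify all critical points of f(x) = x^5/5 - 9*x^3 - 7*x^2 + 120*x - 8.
f'(x) = x^4 - 27*x^2 - 14*x + 120

Solve f'(x) = 0:
  Factor: x^4 - 27*x^2 - 14*x + 120 = (x - 5)*(x - 2)*(x + 3)*(x + 4) = 0.
  ⇒ x = -4, -3, 2, 5

f''(x) = 4*x^3 - 54*x - 14
Second-derivative test at each critical point:
  f''(-4) = -54 < 0 → local maximum
  f''(-3) = 40 > 0 → local minimum
  f''(2) = -90 < 0 → local maximum
  f''(5) = 216 > 0 → local minimum

Critical points: x = -4 (local maximum); x = -3 (local minimum); x = 2 (local maximum); x = 5 (local minimum)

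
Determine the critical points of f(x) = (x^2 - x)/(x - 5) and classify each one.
f'(x) = (x^2 - 10*x + 5)/(x^2 - 10*x + 25)

Solve f'(x) = 0:
  f'(x) = (x^2 - 10*x + 5)/(x - 5)^2; the denominator is positive wherever f is defined, so f'(x) = 0 ⇔ x^2 - 10*x + 5 = 0.
  x^2 - 10*x + 5 = 0 has no rational roots; quadratic formula: x = (10 ± √80)/2.
  ⇒ x = 5 - 2*sqrt(5) ≈ 0.5279, 2*sqrt(5) + 5 ≈ 9.4721

f''(x) = 40/(x^3 - 15*x^2 + 75*x - 125)
Second-derivative test at each critical point:
  f''(0.5279) = -0.4472 < 0 → local maximum
  f''(9.4721) = 0.4472 > 0 → local minimum

Critical points: x = 5 - 2*sqrt(5) ≈ 0.5279 (local maximum); x = 2*sqrt(5) + 5 ≈ 9.4721 (local minimum)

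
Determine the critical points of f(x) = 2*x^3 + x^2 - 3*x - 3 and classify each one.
f'(x) = 6*x^2 + 2*x - 3

Solve f'(x) = 0:
  6*x^2 + 2*x - 3 = 0 has no rational roots; quadratic formula: x = (-2 ± √76)/12.
  ⇒ x = -sqrt(19)/6 - 1/6 ≈ -0.8931, -1/6 + sqrt(19)/6 ≈ 0.5598

f''(x) = 12*x + 2
Second-derivative test at each critical point:
  f''(-0.8931) = -8.7178 < 0 → local maximum
  f''(0.5598) = 8.7178 > 0 → local minimum

Critical points: x = -sqrt(19)/6 - 1/6 ≈ -0.8931 (local maximum); x = -1/6 + sqrt(19)/6 ≈ 0.5598 (local minimum)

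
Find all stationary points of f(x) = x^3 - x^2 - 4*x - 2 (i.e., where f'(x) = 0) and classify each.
f'(x) = 3*x^2 - 2*x - 4

Solve f'(x) = 0:
  3*x^2 - 2*x - 4 = 0 has no rational roots; quadratic formula: x = (2 ± √52)/6.
  ⇒ x = 1/3 - sqrt(13)/3 ≈ -0.8685, 1/3 + sqrt(13)/3 ≈ 1.5352

f''(x) = 6*x - 2
Second-derivative test at each critical point:
  f''(-0.8685) = -7.2111 < 0 → local maximum
  f''(1.5352) = 7.2111 > 0 → local minimum

Critical points: x = 1/3 - sqrt(13)/3 ≈ -0.8685 (local maximum); x = 1/3 + sqrt(13)/3 ≈ 1.5352 (local minimum)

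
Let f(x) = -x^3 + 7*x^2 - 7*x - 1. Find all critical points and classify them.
f'(x) = -3*x^2 + 14*x - 7

Solve f'(x) = 0:
  3*x^2 - 14*x + 7 = 0 has no rational roots; quadratic formula: x = (14 ± √112)/6.
  ⇒ x = 7/3 - 2*sqrt(7)/3 ≈ 0.5695, 2*sqrt(7)/3 + 7/3 ≈ 4.0972

f''(x) = 14 - 6*x
Second-derivative test at each critical point:
  f''(0.5695) = 10.5830 > 0 → local minimum
  f''(4.0972) = -10.5830 < 0 → local maximum

Critical points: x = 7/3 - 2*sqrt(7)/3 ≈ 0.5695 (local minimum); x = 2*sqrt(7)/3 + 7/3 ≈ 4.0972 (local maximum)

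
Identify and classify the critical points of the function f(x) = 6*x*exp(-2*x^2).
f'(x) = 6*(1 - 4*x^2)*exp(-2*x^2)

Solve f'(x) = 0:
  f'(x) = (6 - 24*x^2)·exp(-2*x^2) and exp(-2*x^2) > 0 for every x, so f'(x) = 0 ⇔ 6 - 24*x^2 = 0.
  Factor: 6 - 24*x^2 = -6*(2*x - 1)*(2*x + 1) = 0.
  ⇒ x = -1/2, 1/2

f''(x) = (96*x^3 - 72*x)*exp(-2*x^2)
Second-derivative test at each critical point:
  f''(-1/2) = 14.5567 > 0 → local minimum
  f''(1/2) = -14.5567 < 0 → local maximum

Critical points: x = -1/2 (local minimum); x = 1/2 (local maximum)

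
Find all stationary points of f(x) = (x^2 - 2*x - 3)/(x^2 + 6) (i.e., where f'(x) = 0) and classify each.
f'(x) = 2*(x^2 + 9*x - 6)/(x^4 + 12*x^2 + 36)

Solve f'(x) = 0:
  f'(x) = 2*(x^2 + 9*x - 6)/(x^2 + 6)^2; the denominator is positive wherever f is defined, so f'(x) = 0 ⇔ 2*x^2 + 18*x - 12 = 0.
  Factor: 2*x^2 + 18*x - 12 = 2*(x^2 + 9*x - 6); x^2 + 9*x - 6 = 0 has no rational roots; quadratic formula: x = (-9 ± √105)/2.
  ⇒ x = -sqrt(105)/2 - 9/2 ≈ -9.6235, -9/2 + sqrt(105)/2 ≈ 0.6235

f''(x) = 2*(-2*x^3 - 27*x^2 + 36*x + 54)/(x^6 + 18*x^4 + 108*x^2 + 216)
Second-derivative test at each critical point:
  f''(-9.6235) = -0.0021 < 0 → local maximum
  f''(0.6235) = 0.5021 > 0 → local minimum

Critical points: x = -sqrt(105)/2 - 9/2 ≈ -9.6235 (local maximum); x = -9/2 + sqrt(105)/2 ≈ 0.6235 (local minimum)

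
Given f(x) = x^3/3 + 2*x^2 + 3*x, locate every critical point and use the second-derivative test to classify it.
f'(x) = x^2 + 4*x + 3

Solve f'(x) = 0:
  Factor: x^2 + 4*x + 3 = (x + 1)*(x + 3) = 0.
  ⇒ x = -3, -1

f''(x) = 2*x + 4
Second-derivative test at each critical point:
  f''(-3) = -2 < 0 → local maximum
  f''(-1) = 2 > 0 → local minimum

Critical points: x = -3 (local maximum); x = -1 (local minimum)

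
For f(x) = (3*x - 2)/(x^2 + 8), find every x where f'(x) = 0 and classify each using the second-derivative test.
f'(x) = (-3*x^2 + 4*x + 24)/(x^4 + 16*x^2 + 64)

Solve f'(x) = 0:
  f'(x) = -(3*x^2 - 4*x - 24)/(x^2 + 8)^2; the denominator is positive wherever f is defined, so f'(x) = 0 ⇔ -3*x^2 + 4*x + 24 = 0.
  3*x^2 - 4*x - 24 = 0 has no rational roots; quadratic formula: x = (4 ± √304)/6.
  ⇒ x = 2/3 - 2*sqrt(19)/3 ≈ -2.2393, 2/3 + 2*sqrt(19)/3 ≈ 3.5726

f''(x) = 2*(4*x^2*(3*x - 2) + (2 - 9*x)*(x^2 + 8))/(x^2 + 8)^3
Second-derivative test at each critical point:
  f''(-2.2393) = 0.1029 > 0 → local minimum
  f''(3.5726) = -0.0404 < 0 → local maximum

Critical points: x = 2/3 - 2*sqrt(19)/3 ≈ -2.2393 (local minimum); x = 2/3 + 2*sqrt(19)/3 ≈ 3.5726 (local maximum)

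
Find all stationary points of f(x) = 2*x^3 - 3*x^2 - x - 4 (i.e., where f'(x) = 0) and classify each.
f'(x) = 6*x^2 - 6*x - 1

Solve f'(x) = 0:
  6*x^2 - 6*x - 1 = 0 has no rational roots; quadratic formula: x = (6 ± √60)/12.
  ⇒ x = 1/2 - sqrt(15)/6 ≈ -0.1455, 1/2 + sqrt(15)/6 ≈ 1.1455

f''(x) = 12*x - 6
Second-derivative test at each critical point:
  f''(-0.1455) = -7.7460 < 0 → local maximum
  f''(1.1455) = 7.7460 > 0 → local minimum

Critical points: x = 1/2 - sqrt(15)/6 ≈ -0.1455 (local maximum); x = 1/2 + sqrt(15)/6 ≈ 1.1455 (local minimum)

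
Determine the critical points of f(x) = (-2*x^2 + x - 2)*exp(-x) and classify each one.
f'(x) = (2*x^2 - 5*x + 3)*exp(-x)

Solve f'(x) = 0:
  f'(x) = (2*x^2 - 5*x + 3)·exp(-x) and exp(-x) > 0 for every x, so f'(x) = 0 ⇔ 2*x^2 - 5*x + 3 = 0.
  Factor: 2*x^2 - 5*x + 3 = (x - 1)*(2*x - 3) = 0.
  ⇒ x = 1, 3/2

f''(x) = (-2*x^2 + 9*x - 8)*exp(-x)
Second-derivative test at each critical point:
  f''(1) = -0.3679 < 0 → local maximum
  f''(3/2) = 0.2231 > 0 → local minimum

Critical points: x = 1 (local maximum); x = 3/2 (local minimum)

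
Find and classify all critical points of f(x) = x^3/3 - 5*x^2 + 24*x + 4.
f'(x) = x^2 - 10*x + 24

Solve f'(x) = 0:
  Factor: x^2 - 10*x + 24 = (x - 6)*(x - 4) = 0.
  ⇒ x = 4, 6

f''(x) = 2*x - 10
Second-derivative test at each critical point:
  f''(4) = -2 < 0 → local maximum
  f''(6) = 2 > 0 → local minimum

Critical points: x = 4 (local maximum); x = 6 (local minimum)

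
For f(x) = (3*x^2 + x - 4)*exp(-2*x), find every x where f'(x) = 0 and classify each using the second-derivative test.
f'(x) = (-6*x^2 + 4*x + 9)*exp(-2*x)

Solve f'(x) = 0:
  f'(x) = (-6*x^2 + 4*x + 9)·exp(-2*x) and exp(-2*x) > 0 for every x, so f'(x) = 0 ⇔ -6*x^2 + 4*x + 9 = 0.
  6*x^2 - 4*x - 9 = 0 has no rational roots; quadratic formula: x = (4 ± √232)/12.
  ⇒ x = 1/3 - sqrt(58)/6 ≈ -0.9360, 1/3 + sqrt(58)/6 ≈ 1.6026

f''(x) = 2*(6*x^2 - 10*x - 7)*exp(-2*x)
Second-derivative test at each critical point:
  f''(-0.9360) = 99.0171 > 0 → local minimum
  f''(1.6026) = -0.6176 < 0 → local maximum

Critical points: x = 1/3 - sqrt(58)/6 ≈ -0.9360 (local minimum); x = 1/3 + sqrt(58)/6 ≈ 1.6026 (local maximum)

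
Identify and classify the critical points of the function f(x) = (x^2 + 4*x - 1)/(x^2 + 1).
f'(x) = 4*(-x^2 + x + 1)/(x^4 + 2*x^2 + 1)

Solve f'(x) = 0:
  f'(x) = -4*(x^2 - x - 1)/(x^2 + 1)^2; the denominator is positive wherever f is defined, so f'(x) = 0 ⇔ -4*x^2 + 4*x + 4 = 0.
  Factor: -4*x^2 + 4*x + 4 = -4*(x^2 - x - 1); x^2 - x - 1 = 0 has no rational roots; quadratic formula: x = (1 ± √5)/2.
  ⇒ x = 1/2 - sqrt(5)/2 ≈ -0.6180, 1/2 + sqrt(5)/2 ≈ 1.6180

f''(x) = 4*(2*x^3 - 3*x^2 - 6*x + 1)/(x^6 + 3*x^4 + 3*x^2 + 1)
Second-derivative test at each critical point:
  f''(-0.6180) = 4.6833 > 0 → local minimum
  f''(1.6180) = -0.6833 < 0 → local maximum

Critical points: x = 1/2 - sqrt(5)/2 ≈ -0.6180 (local minimum); x = 1/2 + sqrt(5)/2 ≈ 1.6180 (local maximum)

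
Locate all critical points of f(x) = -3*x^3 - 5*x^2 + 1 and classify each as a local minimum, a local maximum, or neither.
f'(x) = x*(-9*x - 10)

Solve f'(x) = 0:
  Factor: -9*x^2 - 10*x = -x*(9*x + 10) = 0.
  ⇒ x = -10/9, 0

f''(x) = -18*x - 10
Second-derivative test at each critical point:
  f''(-10/9) = 10 > 0 → local minimum
  f''(0) = -10 < 0 → local maximum

Critical points: x = -10/9 (local minimum); x = 0 (local maximum)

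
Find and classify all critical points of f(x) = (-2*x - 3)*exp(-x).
f'(x) = (2*x + 1)*exp(-x)

Solve f'(x) = 0:
  f'(x) = (2*x + 1)·exp(-x) and exp(-x) > 0 for every x, so f'(x) = 0 ⇔ 2*x + 1 = 0.
  2*x + 1 = 0.
  ⇒ x = -1/2

f''(x) = (1 - 2*x)*exp(-x)
Second-derivative test at each critical point:
  f''(-1/2) = 3.2974 > 0 → local minimum

Critical points: x = -1/2 (local minimum)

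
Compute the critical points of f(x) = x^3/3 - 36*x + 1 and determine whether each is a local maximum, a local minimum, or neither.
f'(x) = x^2 - 36

Solve f'(x) = 0:
  Factor: x^2 - 36 = (x - 6)*(x + 6) = 0.
  ⇒ x = -6, 6

f''(x) = 2*x
Second-derivative test at each critical point:
  f''(-6) = -12 < 0 → local maximum
  f''(6) = 12 > 0 → local minimum

Critical points: x = -6 (local maximum); x = 6 (local minimum)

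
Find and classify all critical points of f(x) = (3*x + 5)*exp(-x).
f'(x) = (-3*x - 2)*exp(-x)

Solve f'(x) = 0:
  f'(x) = (-3*x - 2)·exp(-x) and exp(-x) > 0 for every x, so f'(x) = 0 ⇔ -3*x - 2 = 0.
  -3*x - 2 = 0.
  ⇒ x = -2/3

f''(x) = (3*x - 1)*exp(-x)
Second-derivative test at each critical point:
  f''(-2/3) = -5.8432 < 0 → local maximum

Critical points: x = -2/3 (local maximum)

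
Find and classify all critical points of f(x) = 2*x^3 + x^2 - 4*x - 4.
f'(x) = 6*x^2 + 2*x - 4

Solve f'(x) = 0:
  Factor: 6*x^2 + 2*x - 4 = 2*(x + 1)*(3*x - 2) = 0.
  ⇒ x = -1, 2/3

f''(x) = 12*x + 2
Second-derivative test at each critical point:
  f''(-1) = -10 < 0 → local maximum
  f''(2/3) = 10 > 0 → local minimum

Critical points: x = -1 (local maximum); x = 2/3 (local minimum)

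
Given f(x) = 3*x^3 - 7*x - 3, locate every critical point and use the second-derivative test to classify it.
f'(x) = 9*x^2 - 7

Solve f'(x) = 0:
  9*x^2 - 7 = 0 has no rational roots; quadratic formula: x = (0 ± √252)/18.
  ⇒ x = -sqrt(7)/3 ≈ -0.8819, sqrt(7)/3 ≈ 0.8819

f''(x) = 18*x
Second-derivative test at each critical point:
  f''(-0.8819) = -15.8745 < 0 → local maximum
  f''(0.8819) = 15.8745 > 0 → local minimum

Critical points: x = -sqrt(7)/3 ≈ -0.8819 (local maximum); x = sqrt(7)/3 ≈ 0.8819 (local minimum)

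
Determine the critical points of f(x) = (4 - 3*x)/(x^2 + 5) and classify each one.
f'(x) = (3*x^2 - 8*x - 15)/(x^4 + 10*x^2 + 25)

Solve f'(x) = 0:
  f'(x) = (3*x^2 - 8*x - 15)/(x^2 + 5)^2; the denominator is positive wherever f is defined, so f'(x) = 0 ⇔ 3*x^2 - 8*x - 15 = 0.
  3*x^2 - 8*x - 15 = 0 has no rational roots; quadratic formula: x = (8 ± √244)/6.
  ⇒ x = 4/3 - sqrt(61)/3 ≈ -1.2701, 4/3 + sqrt(61)/3 ≈ 3.9367

f''(x) = 2*(4*x^2*(4 - 3*x) + (9*x - 4)*(x^2 + 5))/(x^2 + 5)^3
Second-derivative test at each critical point:
  f''(-1.2701) = -0.3572 < 0 → local maximum
  f''(3.9367) = 0.0372 > 0 → local minimum

Critical points: x = 4/3 - sqrt(61)/3 ≈ -1.2701 (local maximum); x = 4/3 + sqrt(61)/3 ≈ 3.9367 (local minimum)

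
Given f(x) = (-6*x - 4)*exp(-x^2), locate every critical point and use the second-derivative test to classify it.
f'(x) = 2*(2*x*(3*x + 2) - 3)*exp(-x^2)

Solve f'(x) = 0:
  f'(x) = (12*x^2 + 8*x - 6)·exp(-x^2) and exp(-x^2) > 0 for every x, so f'(x) = 0 ⇔ 12*x^2 + 8*x - 6 = 0.
  Factor: 12*x^2 + 8*x - 6 = 2*(6*x^2 + 4*x - 3); 6*x^2 + 4*x - 3 = 0 has no rational roots; quadratic formula: x = (-4 ± √88)/12.
  ⇒ x = -sqrt(22)/6 - 1/3 ≈ -1.1151, -1/3 + sqrt(22)/6 ≈ 0.4484

f''(x) = 4*(-6*x^3 - 4*x^2 + 9*x + 2)*exp(-x^2)
Second-derivative test at each critical point:
  f''(-1.1151) = -5.4110 < 0 → local maximum
  f''(0.4484) = 15.3444 > 0 → local minimum

Critical points: x = -sqrt(22)/6 - 1/3 ≈ -1.1151 (local maximum); x = -1/3 + sqrt(22)/6 ≈ 0.4484 (local minimum)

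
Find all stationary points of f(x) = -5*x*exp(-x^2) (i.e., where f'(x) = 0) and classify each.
f'(x) = 5*(2*x^2 - 1)*exp(-x^2)

Solve f'(x) = 0:
  f'(x) = (10*x^2 - 5)·exp(-x^2) and exp(-x^2) > 0 for every x, so f'(x) = 0 ⇔ 10*x^2 - 5 = 0.
  Factor: 10*x^2 - 5 = 5*(2*x^2 - 1); 2*x^2 - 1 = 0 has no rational roots; quadratic formula: x = (0 ± √8)/4.
  ⇒ x = -sqrt(2)/2 ≈ -0.7071, sqrt(2)/2 ≈ 0.7071

f''(x) = (-20*x^3 + 30*x)*exp(-x^2)
Second-derivative test at each critical point:
  f''(-0.7071) = -8.5776 < 0 → local maximum
  f''(0.7071) = 8.5776 > 0 → local minimum

Critical points: x = -sqrt(2)/2 ≈ -0.7071 (local maximum); x = sqrt(2)/2 ≈ 0.7071 (local minimum)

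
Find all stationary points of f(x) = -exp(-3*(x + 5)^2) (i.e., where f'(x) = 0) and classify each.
f'(x) = 6*(x + 5)*exp(-3*(x + 5)^2)

Solve f'(x) = 0:
  f'(x) = (6*x + 30)·exp(-3*(x + 5)^2) and exp(-3*(x + 5)^2) > 0 for every x, so f'(x) = 0 ⇔ 6*x + 30 = 0.
  Factor: 6*x + 30 = 6*(x + 5) = 0.
  ⇒ x = -5

f''(x) = 6*(1 - 6*(x + 5)^2)*exp(-3*(x + 5)^2)
Second-derivative test at each critical point:
  f''(-5) = 6 > 0 → local minimum

Critical points: x = -5 (local minimum)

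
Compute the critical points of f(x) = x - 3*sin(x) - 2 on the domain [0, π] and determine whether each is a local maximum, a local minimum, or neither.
f'(x) = 1 - 3*cos(x)

Solve f'(x) = 0 on [0, π]:
  f'(x) = 0 ⇔ cos(x) = 1/3, i.e. x = ±arccos(1/3) + 2nπ; keep the solutions lying in [0, π].
  ⇒ x = acos(1/3) ≈ 1.2310

f''(x) = 3*sin(x)
Second-derivative test at each critical point:
  f''(1.2310) = 2.8284 > 0 → local minimum

Critical points: x = acos(1/3) ≈ 1.2310 (local minimum)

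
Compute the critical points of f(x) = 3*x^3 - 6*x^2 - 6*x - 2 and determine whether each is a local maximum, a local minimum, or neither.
f'(x) = 9*x^2 - 12*x - 6

Solve f'(x) = 0:
  Factor: 9*x^2 - 12*x - 6 = 3*(3*x^2 - 4*x - 2); 3*x^2 - 4*x - 2 = 0 has no rational roots; quadratic formula: x = (4 ± √40)/6.
  ⇒ x = 2/3 - sqrt(10)/3 ≈ -0.3874, 2/3 + sqrt(10)/3 ≈ 1.7208

f''(x) = 18*x - 12
Second-derivative test at each critical point:
  f''(-0.3874) = -18.9737 < 0 → local maximum
  f''(1.7208) = 18.9737 > 0 → local minimum

Critical points: x = 2/3 - sqrt(10)/3 ≈ -0.3874 (local maximum); x = 2/3 + sqrt(10)/3 ≈ 1.7208 (local minimum)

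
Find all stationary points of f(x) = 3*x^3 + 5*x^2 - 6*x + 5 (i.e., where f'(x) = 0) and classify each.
f'(x) = 9*x^2 + 10*x - 6

Solve f'(x) = 0:
  9*x^2 + 10*x - 6 = 0 has no rational roots; quadratic formula: x = (-10 ± √316)/18.
  ⇒ x = -sqrt(79)/9 - 5/9 ≈ -1.5431, -5/9 + sqrt(79)/9 ≈ 0.4320

f''(x) = 18*x + 10
Second-derivative test at each critical point:
  f''(-1.5431) = -17.7764 < 0 → local maximum
  f''(0.4320) = 17.7764 > 0 → local minimum

Critical points: x = -sqrt(79)/9 - 5/9 ≈ -1.5431 (local maximum); x = -5/9 + sqrt(79)/9 ≈ 0.4320 (local minimum)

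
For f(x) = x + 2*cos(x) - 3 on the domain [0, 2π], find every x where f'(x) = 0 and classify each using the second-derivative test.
f'(x) = 1 - 2*sin(x)

Solve f'(x) = 0 on [0, 2π]:
  f'(x) = 0 ⇔ sin(x) = 1/2, i.e. x = arcsin(1/2) + 2nπ or x = π − arcsin(1/2) + 2nπ; keep the solutions lying in [0, 2π].
  ⇒ x = pi/6 ≈ 0.5236, 5*pi/6 ≈ 2.6180

f''(x) = -2*cos(x)
Second-derivative test at each critical point:
  f''(0.5236) = -1.7321 < 0 → local maximum
  f''(2.6180) = 1.7321 > 0 → local minimum

Critical points: x = pi/6 ≈ 0.5236 (local maximum); x = 5*pi/6 ≈ 2.6180 (local minimum)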